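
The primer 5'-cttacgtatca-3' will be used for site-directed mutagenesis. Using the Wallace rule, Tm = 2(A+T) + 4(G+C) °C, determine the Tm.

30°C

Scanning the sequence gives T=4, C=3, A=3, G=1.
AT pairs contribute 7, GC pairs contribute 4.
Tm = 2×7 + 4×4 = 30°C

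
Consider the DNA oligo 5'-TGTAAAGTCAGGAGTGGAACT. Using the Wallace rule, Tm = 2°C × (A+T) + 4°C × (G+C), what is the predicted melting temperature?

Scanning the sequence gives A=7, T=5, G=7, C=2.
AT pairs contribute 12, GC pairs contribute 9.
Tm = 4·9 + 2·12 = 36 + 24 = 60°C

60°C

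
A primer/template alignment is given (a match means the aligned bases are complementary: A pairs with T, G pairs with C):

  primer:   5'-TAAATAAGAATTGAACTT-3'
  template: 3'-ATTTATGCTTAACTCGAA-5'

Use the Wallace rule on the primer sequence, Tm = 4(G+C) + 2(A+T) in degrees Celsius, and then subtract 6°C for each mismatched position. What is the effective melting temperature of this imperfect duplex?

Primer base counts: A=9, T=6, G=2, C=1 → A+T=15, G+C=3
Perfect-match Tm = 2(15) + 4(3) = 30 + 12 = 42°C
Mismatches (positions where the bases are not complementary): 2 (at positions 7, 15)
Effective Tm = 42 − 2×6 = 42 − 12 = 30°C

30°C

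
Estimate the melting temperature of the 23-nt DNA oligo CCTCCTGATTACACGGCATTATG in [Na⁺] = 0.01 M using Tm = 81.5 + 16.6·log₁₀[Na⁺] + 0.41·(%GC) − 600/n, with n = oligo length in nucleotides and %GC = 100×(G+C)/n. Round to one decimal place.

41.8°C

Length n = 23. Base counts: G=4, A=5, T=7, C=7
G+C = 11, so %GC = 11/23 × 100 = 47.826%
Salt term: 16.6 × (-2) = -33.2
GC term: 0.41 × 47.826 = 19.609; length term: −600/23 = −26.087
Tm = 81.5 + (-33.2) + 19.609 − 26.087 = 41.822 → 41.8°C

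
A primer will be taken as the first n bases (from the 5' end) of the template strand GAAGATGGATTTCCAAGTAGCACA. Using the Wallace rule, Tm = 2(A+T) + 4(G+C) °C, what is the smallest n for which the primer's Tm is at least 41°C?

First 14 bases: GAAGATGGATTTCC → Tm = 40°C (< 41°C)
First 15 bases: GAAGATGGATTTCCA → Tm = 42°C (≥ 41°C)
Each additional base adds 2°C (A/T) or 4°C (G/C), so Tm is non-decreasing in n; n = 15 is the first length to reach 41°C.

n = 15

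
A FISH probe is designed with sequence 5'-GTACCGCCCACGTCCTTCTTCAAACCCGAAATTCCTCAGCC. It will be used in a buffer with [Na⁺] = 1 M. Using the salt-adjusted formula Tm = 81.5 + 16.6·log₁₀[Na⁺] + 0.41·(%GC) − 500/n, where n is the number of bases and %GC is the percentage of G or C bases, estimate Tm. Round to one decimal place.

Length n = 41. Scanning the sequence gives T=9, C=18, G=5, A=9.
G+C = 23, so %GC = 23/41 × 100 = 56.098%
Salt term: 16.6 × (0) = 0
GC term: 0.41 × 56.098 = 23; length term: −500/41 = −12.195
Tm = 81.5 + (0) + 23 − 12.195 = 92.305 → 92.3°C

92.3°C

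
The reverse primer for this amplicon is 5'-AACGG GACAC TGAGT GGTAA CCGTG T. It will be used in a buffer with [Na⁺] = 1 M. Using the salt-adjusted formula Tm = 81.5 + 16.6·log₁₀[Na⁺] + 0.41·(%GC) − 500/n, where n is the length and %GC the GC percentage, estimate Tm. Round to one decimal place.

Length n = 26. G=9, C=5, A=7, T=5
G+C = 14, so %GC = 14/26 × 100 = 53.846%
Salt term: 16.6 × (0) = 0
GC term: 0.41 × 53.846 = 22.077; length term: −500/26 = −19.231
Tm = 81.5 + (0) + 22.077 − 19.231 = 84.346 → 84.3°C

84.3°C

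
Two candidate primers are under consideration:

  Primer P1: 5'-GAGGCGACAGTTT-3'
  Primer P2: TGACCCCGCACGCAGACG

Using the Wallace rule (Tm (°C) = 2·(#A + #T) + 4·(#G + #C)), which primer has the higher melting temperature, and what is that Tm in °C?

Primer P1: A+T=6, G+C=7 → Tm = 2(6)+4(7) = 40°C
Primer P2: A+T=5, G+C=13 → Tm = 2(5)+4(13) = 62°C
40°C vs 62°C → primer P2 is higher.

Primer P2, 62°C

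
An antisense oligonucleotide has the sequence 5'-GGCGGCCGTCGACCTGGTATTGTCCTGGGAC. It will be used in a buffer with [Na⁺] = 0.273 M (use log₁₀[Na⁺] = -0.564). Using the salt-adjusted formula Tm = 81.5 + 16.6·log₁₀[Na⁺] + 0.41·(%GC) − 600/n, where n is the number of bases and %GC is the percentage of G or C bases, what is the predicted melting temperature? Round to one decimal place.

Length n = 31. C=9, G=12, A=3, T=7
G+C = 21, so %GC = 21/31 × 100 = 67.742%
Salt term: 16.6 × (-0.564) = -9.362
GC term: 0.41 × 67.742 = 27.774; length term: −600/31 = −19.355
Tm = 81.5 + (-9.362) + 27.774 − 19.355 = 80.557 → 80.6°C

80.6°C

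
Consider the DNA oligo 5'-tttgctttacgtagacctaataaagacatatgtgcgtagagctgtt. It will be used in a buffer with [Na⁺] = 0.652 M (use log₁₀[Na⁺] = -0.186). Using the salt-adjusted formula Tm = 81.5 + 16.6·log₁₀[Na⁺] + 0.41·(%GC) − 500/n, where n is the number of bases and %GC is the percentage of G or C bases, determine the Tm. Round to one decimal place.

Length n = 46. Scanning the sequence gives A=13, T=16, C=7, G=10.
G+C = 17, so %GC = 17/46 × 100 = 36.957%
Salt term: 16.6 × (-0.186) = -3.088
GC term: 0.41 × 36.957 = 15.152; length term: −500/46 = −10.87
Tm = 81.5 + (-3.088) + 15.152 − 10.87 = 82.694 → 82.7°C

82.7°C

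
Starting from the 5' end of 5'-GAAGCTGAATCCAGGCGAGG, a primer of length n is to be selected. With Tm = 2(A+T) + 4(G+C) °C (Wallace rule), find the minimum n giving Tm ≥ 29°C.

First 10 bases: GAAGCTGAAT → Tm = 28°C (< 29°C)
First 11 bases: GAAGCTGAATC → Tm = 32°C (≥ 29°C)
Since every base adds ≥2°C, Tm only increases with n, so the threshold is first crossed at n = 11.

n = 11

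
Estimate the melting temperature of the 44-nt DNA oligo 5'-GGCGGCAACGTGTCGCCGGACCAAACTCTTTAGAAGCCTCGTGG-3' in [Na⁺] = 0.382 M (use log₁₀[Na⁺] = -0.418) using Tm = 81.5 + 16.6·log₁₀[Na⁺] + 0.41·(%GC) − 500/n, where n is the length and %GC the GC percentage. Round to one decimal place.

Length n = 44. Counting bases: C=13, A=9, G=14, T=8
G+C = 27, so %GC = 27/44 × 100 = 61.364%
Salt term: 16.6 × (-0.418) = -6.939
GC term: 0.41 × 61.364 = 25.159; length term: −500/44 = −11.364
Tm = 81.5 + (-6.939) + 25.159 − 11.364 = 88.356 → 88.4°C

88.4°C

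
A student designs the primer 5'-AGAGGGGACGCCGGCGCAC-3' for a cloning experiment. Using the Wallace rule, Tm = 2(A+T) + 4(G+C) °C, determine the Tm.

68°C

A=4, T=0, G=9, C=6
AT pairs contribute 4, GC pairs contribute 15.
Tm = 4·15 + 2·4 = 60 + 8 = 68°C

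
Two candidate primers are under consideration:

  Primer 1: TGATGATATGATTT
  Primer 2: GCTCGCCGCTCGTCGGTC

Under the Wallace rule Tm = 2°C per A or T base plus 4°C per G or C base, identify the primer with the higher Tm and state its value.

Primer 1: A+T=11, G+C=3 → Tm = 2(11)+4(3) = 34°C
Primer 2: A+T=4, G+C=14 → Tm = 2(4)+4(14) = 64°C
34°C vs 64°C → primer 2 is higher.

Primer 2, 64°C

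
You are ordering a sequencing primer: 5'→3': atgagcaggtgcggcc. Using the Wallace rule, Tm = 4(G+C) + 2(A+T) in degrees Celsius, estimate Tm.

Counting bases: G=7, T=2, A=3, C=4
So N_AT = 5 and N_GC = 11.
Tm = 2(5) + 4(11) = 10 + 44 = 54°C

54°C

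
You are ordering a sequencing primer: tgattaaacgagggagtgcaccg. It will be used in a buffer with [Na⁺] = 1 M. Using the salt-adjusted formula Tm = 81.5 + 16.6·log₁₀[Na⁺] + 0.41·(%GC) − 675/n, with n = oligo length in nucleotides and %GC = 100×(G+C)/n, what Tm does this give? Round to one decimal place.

73.5°C

Length n = 23. A=7, G=8, T=4, C=4
G+C = 12, so %GC = 12/23 × 100 = 52.174%
Salt term: 16.6 × (0) = 0
GC term: 0.41 × 52.174 = 21.391; length term: −675/23 = −29.348
Tm = 81.5 + (0) + 21.391 − 29.348 = 73.543 → 73.5°C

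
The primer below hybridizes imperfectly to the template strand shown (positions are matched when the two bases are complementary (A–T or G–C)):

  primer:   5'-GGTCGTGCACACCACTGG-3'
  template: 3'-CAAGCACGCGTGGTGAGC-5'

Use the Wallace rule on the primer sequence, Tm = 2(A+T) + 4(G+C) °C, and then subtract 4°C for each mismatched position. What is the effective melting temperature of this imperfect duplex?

Primer base counts: A=3, T=3, G=6, C=6 → A+T=6, G+C=12
Perfect-match Tm = 2(6) + 4(12) = 12 + 48 = 60°C
Mismatches (positions where the bases are not complementary): 3 (at positions 2, 9, 17)
Effective Tm = 60 − 3×4 = 60 − 12 = 48°C

48°C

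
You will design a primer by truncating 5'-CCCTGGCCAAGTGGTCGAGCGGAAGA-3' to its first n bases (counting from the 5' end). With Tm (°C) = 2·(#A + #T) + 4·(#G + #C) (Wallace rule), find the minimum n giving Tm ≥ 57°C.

n = 17

First 16 bases: CCCTGGCCAAGTGGTC → Tm = 54°C (< 57°C)
First 17 bases: CCCTGGCCAAGTGGTCG → Tm = 58°C (≥ 57°C)
Since every base adds ≥2°C, Tm only increases with n, so the threshold is first crossed at n = 17.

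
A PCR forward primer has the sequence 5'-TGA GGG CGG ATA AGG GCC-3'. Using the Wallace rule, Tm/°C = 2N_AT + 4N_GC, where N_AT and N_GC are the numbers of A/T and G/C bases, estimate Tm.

60°C

Counting bases: C=3, A=4, T=2, G=9
A+T = 6, G+C = 12
Tm = 4·12 + 2·6 = 48 + 12 = 60°C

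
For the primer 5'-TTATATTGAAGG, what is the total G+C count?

3

T=5, C=0, A=4, G=3
G+C = 3 + 0 = 3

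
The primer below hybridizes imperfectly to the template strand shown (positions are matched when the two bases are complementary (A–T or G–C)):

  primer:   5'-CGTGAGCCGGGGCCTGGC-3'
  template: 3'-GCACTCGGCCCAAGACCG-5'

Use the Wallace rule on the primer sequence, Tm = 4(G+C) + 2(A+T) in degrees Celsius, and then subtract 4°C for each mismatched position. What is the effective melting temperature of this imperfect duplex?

58°C

Primer base counts: A=1, T=2, G=9, C=6 → A+T=3, G+C=15
Perfect-match Tm = 2(3) + 4(15) = 6 + 60 = 66°C
Mismatches (positions where the bases are not complementary): 2 (at positions 12, 13)
Effective Tm = 66 − 2×4 = 66 − 8 = 58°C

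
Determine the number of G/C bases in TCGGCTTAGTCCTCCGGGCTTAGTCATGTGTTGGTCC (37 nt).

21

Scanning the sequence gives A=3, G=11, T=13, C=10.
Total G or C: 11 + 10 = 21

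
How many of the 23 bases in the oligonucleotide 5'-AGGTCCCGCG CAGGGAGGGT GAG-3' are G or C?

Scanning the sequence gives T=2, A=4, G=12, C=5.
Total G or C: 12 + 5 = 17

17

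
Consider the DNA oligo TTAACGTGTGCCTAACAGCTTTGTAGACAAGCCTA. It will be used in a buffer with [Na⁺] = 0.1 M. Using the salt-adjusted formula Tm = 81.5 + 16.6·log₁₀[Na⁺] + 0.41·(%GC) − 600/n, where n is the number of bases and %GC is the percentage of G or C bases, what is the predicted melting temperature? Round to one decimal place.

Length n = 35. Counting bases: A=10, G=7, T=10, C=8
G+C = 15, so %GC = 15/35 × 100 = 42.857%
Salt term: 16.6 × (-1) = -16.6
GC term: 0.41 × 42.857 = 17.571; length term: −600/35 = −17.143
Tm = 81.5 + (-16.6) + 17.571 − 17.143 = 65.328 → 65.3°C

65.3°C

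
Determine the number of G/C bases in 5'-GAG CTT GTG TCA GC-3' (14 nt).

Base counts: C=3, A=2, T=4, G=5
G+C = 5 + 3 = 8

8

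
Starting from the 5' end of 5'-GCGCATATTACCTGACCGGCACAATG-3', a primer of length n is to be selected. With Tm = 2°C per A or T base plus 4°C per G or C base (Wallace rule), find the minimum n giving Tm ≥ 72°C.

n = 23

First 22 bases: GCGCATATTACCTGACCGGCAC → Tm = 70°C (< 72°C)
First 23 bases: GCGCATATTACCTGACCGGCACA → Tm = 72°C (≥ 72°C)
Since every base adds ≥2°C, Tm only increases with n, so the threshold is first crossed at n = 23.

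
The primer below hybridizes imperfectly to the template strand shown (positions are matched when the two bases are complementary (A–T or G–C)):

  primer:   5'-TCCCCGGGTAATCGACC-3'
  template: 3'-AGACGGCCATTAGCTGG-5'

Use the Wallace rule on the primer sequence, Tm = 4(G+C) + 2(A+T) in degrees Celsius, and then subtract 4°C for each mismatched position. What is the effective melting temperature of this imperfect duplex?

44°C

Primer base counts: A=3, T=3, G=4, C=7 → A+T=6, G+C=11
Perfect-match Tm = 2(6) + 4(11) = 12 + 44 = 56°C
Mismatches (positions where the bases are not complementary): 3 (at positions 3, 4, 6)
Effective Tm = 56 − 3×4 = 56 − 12 = 44°C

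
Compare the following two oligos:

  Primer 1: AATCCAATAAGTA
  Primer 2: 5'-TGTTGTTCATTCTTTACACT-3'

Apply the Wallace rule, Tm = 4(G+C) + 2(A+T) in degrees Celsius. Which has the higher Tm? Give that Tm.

Primer 2, 52°C

Primer 1: A+T=10, G+C=3 → Tm = 2(10)+4(3) = 32°C
Primer 2: A+T=14, G+C=6 → Tm = 2(14)+4(6) = 52°C
32°C vs 52°C → primer 2 is higher.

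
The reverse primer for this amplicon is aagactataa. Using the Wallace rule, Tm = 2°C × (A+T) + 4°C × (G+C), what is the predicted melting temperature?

Counting bases: A=6, T=2, G=1, C=1
AT pairs contribute 8, GC pairs contribute 2.
Tm = 2(8) + 4(2) = 16 + 8 = 24°C

24°C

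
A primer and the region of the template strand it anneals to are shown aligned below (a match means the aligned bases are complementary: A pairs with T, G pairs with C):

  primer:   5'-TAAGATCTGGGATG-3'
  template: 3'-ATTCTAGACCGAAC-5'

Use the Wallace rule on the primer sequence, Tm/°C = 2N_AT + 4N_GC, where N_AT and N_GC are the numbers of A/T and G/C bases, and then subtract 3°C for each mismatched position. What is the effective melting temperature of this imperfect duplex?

34°C

Primer base counts: A=4, T=4, G=5, C=1 → A+T=8, G+C=6
Perfect-match Tm = 2(8) + 4(6) = 16 + 24 = 40°C
Mismatches (positions where the bases are not complementary): 2 (at positions 11, 12)
Effective Tm = 40 − 2×3 = 40 − 6 = 34°C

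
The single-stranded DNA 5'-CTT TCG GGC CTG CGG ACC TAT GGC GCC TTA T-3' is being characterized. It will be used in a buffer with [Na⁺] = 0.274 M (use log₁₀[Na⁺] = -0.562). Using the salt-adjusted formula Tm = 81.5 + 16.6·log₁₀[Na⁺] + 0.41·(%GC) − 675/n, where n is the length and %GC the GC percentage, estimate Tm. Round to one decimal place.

Length n = 31. Scanning the sequence gives G=9, A=3, T=9, C=10.
G+C = 19, so %GC = 19/31 × 100 = 61.29%
Salt term: 16.6 × (-0.562) = -9.329
GC term: 0.41 × 61.29 = 25.129; length term: −675/31 = −21.774
Tm = 81.5 + (-9.329) + 25.129 − 21.774 = 75.526 → 75.5°C

75.5°C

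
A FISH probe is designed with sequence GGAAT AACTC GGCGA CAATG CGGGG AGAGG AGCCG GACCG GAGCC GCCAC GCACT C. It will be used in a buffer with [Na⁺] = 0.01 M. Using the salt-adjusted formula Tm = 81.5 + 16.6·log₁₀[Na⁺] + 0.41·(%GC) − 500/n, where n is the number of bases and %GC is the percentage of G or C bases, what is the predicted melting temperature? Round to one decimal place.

Length n = 56. Scanning the sequence gives C=17, G=21, T=4, A=14.
G+C = 38, so %GC = 38/56 × 100 = 67.857%
Salt term: 16.6 × (-2) = -33.2
GC term: 0.41 × 67.857 = 27.821; length term: −500/56 = −8.929
Tm = 81.5 + (-33.2) + 27.821 − 8.929 = 67.192 → 67.2°C

67.2°C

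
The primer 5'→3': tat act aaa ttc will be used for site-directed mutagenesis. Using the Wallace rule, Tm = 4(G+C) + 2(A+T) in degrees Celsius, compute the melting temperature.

A=5, T=5, C=2, G=0
AT pairs contribute 10, GC pairs contribute 2.
Tm = 2×10 + 4×2 = 28°C

28°C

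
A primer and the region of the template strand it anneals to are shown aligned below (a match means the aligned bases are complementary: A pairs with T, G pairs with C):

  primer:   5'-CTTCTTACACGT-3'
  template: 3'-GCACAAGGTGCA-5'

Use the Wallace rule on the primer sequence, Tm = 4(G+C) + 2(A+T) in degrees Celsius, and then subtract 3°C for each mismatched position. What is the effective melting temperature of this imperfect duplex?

Primer base counts: A=2, T=5, G=1, C=4 → A+T=7, G+C=5
Perfect-match Tm = 2(7) + 4(5) = 14 + 20 = 34°C
Mismatches (positions where the bases are not complementary): 3 (at positions 2, 4, 7)
Effective Tm = 34 − 3×3 = 34 − 9 = 25°C

25°C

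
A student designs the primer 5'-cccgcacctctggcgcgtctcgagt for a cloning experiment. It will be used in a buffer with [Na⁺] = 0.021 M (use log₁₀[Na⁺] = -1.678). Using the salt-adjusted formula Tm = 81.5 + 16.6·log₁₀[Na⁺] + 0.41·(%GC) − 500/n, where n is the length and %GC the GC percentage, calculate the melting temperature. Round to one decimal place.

Length n = 25. Base counts: T=5, C=11, G=7, A=2
G+C = 18, so %GC = 18/25 × 100 = 72%
Salt term: 16.6 × (-1.678) = -27.855
GC term: 0.41 × 72 = 29.52; length term: −500/25 = −20
Tm = 81.5 + (-27.855) + 29.52 − 20 = 63.165 → 63.2°C

63.2°C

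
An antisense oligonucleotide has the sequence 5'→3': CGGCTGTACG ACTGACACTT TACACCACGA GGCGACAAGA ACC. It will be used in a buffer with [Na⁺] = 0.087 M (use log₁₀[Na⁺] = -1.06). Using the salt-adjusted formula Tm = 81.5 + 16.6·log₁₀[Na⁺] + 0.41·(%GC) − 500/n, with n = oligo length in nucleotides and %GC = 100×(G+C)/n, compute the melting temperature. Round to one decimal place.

Length n = 43. Counting bases: G=10, T=6, A=13, C=14
G+C = 24, so %GC = 24/43 × 100 = 55.814%
Salt term: 16.6 × (-1.06) = -17.596
GC term: 0.41 × 55.814 = 22.884; length term: −500/43 = −11.628
Tm = 81.5 + (-17.596) + 22.884 − 11.628 = 75.16 → 75.2°C

75.2°C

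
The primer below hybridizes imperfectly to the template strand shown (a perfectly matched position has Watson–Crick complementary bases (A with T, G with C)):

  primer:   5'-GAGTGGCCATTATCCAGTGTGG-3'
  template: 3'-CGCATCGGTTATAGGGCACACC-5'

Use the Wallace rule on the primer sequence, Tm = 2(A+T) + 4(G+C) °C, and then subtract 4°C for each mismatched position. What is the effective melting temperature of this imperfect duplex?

Primer base counts: A=4, T=6, G=8, C=4 → A+T=10, G+C=12
Perfect-match Tm = 2(10) + 4(12) = 20 + 48 = 68°C
Mismatches (positions where the bases are not complementary): 4 (at positions 2, 5, 10, 16)
Effective Tm = 68 − 4×4 = 68 − 16 = 52°C

52°C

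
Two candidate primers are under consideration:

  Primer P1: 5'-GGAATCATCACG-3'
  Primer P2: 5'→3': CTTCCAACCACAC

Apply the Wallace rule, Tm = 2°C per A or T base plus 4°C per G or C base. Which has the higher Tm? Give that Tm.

Primer P2, 40°C

Primer P1: A+T=6, G+C=6 → Tm = 2(6)+4(6) = 36°C
Primer P2: A+T=6, G+C=7 → Tm = 2(6)+4(7) = 40°C
36°C vs 40°C → primer P2 is higher.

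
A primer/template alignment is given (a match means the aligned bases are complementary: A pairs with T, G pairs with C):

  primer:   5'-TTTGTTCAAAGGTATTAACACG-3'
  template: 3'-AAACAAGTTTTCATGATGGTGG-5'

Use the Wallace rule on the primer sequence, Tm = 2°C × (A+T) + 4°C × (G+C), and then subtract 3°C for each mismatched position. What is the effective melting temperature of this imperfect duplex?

Primer base counts: A=7, T=8, G=4, C=3 → A+T=15, G+C=7
Perfect-match Tm = 2(15) + 4(7) = 30 + 28 = 58°C
Mismatches (positions where the bases are not complementary): 4 (at positions 11, 15, 18, 22)
Effective Tm = 58 − 4×3 = 58 − 12 = 46°C

46°C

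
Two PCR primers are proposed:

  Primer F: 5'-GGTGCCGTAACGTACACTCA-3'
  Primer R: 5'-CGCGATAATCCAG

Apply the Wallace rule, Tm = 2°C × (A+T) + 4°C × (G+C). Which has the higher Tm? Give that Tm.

Primer F, 62°C

Primer F: A+T=9, G+C=11 → Tm = 2(9)+4(11) = 62°C
Primer R: A+T=6, G+C=7 → Tm = 2(6)+4(7) = 40°C
62°C vs 40°C → primer F is higher.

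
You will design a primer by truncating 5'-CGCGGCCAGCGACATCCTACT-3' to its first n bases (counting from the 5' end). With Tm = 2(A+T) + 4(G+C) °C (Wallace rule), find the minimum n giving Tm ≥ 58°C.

First 16 bases: CGCGGCCAGCGACATC → Tm = 56°C (< 58°C)
First 17 bases: CGCGGCCAGCGACATCC → Tm = 60°C (≥ 58°C)
Each additional base adds 2°C (A/T) or 4°C (G/C), so Tm is non-decreasing in n; n = 17 is the first length to reach 58°C.

n = 17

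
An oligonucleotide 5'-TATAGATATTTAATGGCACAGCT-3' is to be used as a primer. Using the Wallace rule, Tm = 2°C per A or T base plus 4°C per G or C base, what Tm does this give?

Base counts: C=3, T=8, A=8, G=4
A+T = 16, G+C = 7
Tm = 2×16 + 4×7 = 60°C

60°C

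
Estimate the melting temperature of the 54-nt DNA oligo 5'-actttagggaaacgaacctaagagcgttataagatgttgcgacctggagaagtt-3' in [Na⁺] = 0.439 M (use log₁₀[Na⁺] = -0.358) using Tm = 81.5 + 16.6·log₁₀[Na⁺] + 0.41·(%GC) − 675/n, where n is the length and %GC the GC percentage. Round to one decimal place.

Length n = 54. Scanning the sequence gives G=15, T=13, A=18, C=8.
G+C = 23, so %GC = 23/54 × 100 = 42.593%
Salt term: 16.6 × (-0.358) = -5.943
GC term: 0.41 × 42.593 = 17.463; length term: −675/54 = −12.5
Tm = 81.5 + (-5.943) + 17.463 − 12.5 = 80.52 → 80.5°C

80.5°C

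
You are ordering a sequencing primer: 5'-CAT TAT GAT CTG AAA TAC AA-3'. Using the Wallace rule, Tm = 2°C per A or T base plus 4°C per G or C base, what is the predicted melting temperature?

Scanning the sequence gives G=2, C=3, A=9, T=6.
So N_AT = 15 and N_GC = 5.
Tm = 4·5 + 2·15 = 20 + 30 = 50°C

50°C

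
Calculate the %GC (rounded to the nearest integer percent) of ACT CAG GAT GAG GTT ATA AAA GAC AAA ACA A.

32%

Counting bases: C=4, T=5, G=6, A=16
G+C = 6 + 4 = 10 out of 31 bases
%GC = 10/31 × 100 = 32.26% ≈ 32%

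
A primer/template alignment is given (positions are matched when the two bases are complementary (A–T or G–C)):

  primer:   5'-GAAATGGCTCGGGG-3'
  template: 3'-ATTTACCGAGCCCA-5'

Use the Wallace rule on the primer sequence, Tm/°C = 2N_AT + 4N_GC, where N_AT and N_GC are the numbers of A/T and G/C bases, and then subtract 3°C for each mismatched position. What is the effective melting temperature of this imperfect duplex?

Primer base counts: A=3, T=2, G=7, C=2 → A+T=5, G+C=9
Perfect-match Tm = 2(5) + 4(9) = 10 + 36 = 46°C
Mismatches (positions where the bases are not complementary): 2 (at positions 1, 14)
Effective Tm = 46 − 2×3 = 46 − 6 = 40°C

40°C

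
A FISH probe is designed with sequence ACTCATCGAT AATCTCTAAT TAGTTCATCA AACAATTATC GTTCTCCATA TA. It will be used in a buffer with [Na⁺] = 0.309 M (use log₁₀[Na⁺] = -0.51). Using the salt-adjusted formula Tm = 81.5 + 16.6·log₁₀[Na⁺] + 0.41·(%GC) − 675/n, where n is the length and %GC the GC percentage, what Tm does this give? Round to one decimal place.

71.9°C

Length n = 52. Base counts: T=19, C=12, G=3, A=18
G+C = 15, so %GC = 15/52 × 100 = 28.846%
Salt term: 16.6 × (-0.51) = -8.466
GC term: 0.41 × 28.846 = 11.827; length term: −675/52 = −12.981
Tm = 81.5 + (-8.466) + 11.827 − 12.981 = 71.88 → 71.9°C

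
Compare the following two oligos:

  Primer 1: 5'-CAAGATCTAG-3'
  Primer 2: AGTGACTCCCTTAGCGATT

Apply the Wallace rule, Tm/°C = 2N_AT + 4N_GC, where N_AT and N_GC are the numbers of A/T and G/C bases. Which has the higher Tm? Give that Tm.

Primer 1: A+T=6, G+C=4 → Tm = 2(6)+4(4) = 28°C
Primer 2: A+T=10, G+C=9 → Tm = 2(10)+4(9) = 56°C
28°C vs 56°C → primer 2 is higher.

Primer 2, 56°C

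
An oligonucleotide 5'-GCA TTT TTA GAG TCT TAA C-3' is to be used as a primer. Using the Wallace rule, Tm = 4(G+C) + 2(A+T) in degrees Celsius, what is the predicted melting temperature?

50°C

Counting bases: G=3, C=3, A=5, T=8
A+T = 13, G+C = 6
Tm = 2(13) + 4(6) = 26 + 24 = 50°C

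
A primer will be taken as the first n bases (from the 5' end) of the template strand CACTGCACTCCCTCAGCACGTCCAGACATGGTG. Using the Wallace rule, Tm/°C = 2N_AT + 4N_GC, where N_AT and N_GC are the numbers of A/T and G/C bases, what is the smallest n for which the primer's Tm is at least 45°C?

First 13 bases: CACTGCACTCCCT → Tm = 42°C (< 45°C)
First 14 bases: CACTGCACTCCCTC → Tm = 46°C (≥ 45°C)
Each additional base adds 2°C (A/T) or 4°C (G/C), so Tm is non-decreasing in n; n = 14 is the first length to reach 45°C.

n = 14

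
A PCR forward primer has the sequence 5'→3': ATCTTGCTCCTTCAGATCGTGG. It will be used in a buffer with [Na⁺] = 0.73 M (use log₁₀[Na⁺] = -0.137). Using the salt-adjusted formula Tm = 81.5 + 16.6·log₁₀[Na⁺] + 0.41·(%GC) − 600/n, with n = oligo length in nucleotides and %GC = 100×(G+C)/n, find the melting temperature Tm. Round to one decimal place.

Length n = 22. Counting bases: C=6, G=5, A=3, T=8
G+C = 11, so %GC = 11/22 × 100 = 50%
Salt term: 16.6 × (-0.137) = -2.274
GC term: 0.41 × 50 = 20.5; length term: −600/22 = −27.273
Tm = 81.5 + (-2.274) + 20.5 − 27.273 = 72.453 → 72.5°C

72.5°C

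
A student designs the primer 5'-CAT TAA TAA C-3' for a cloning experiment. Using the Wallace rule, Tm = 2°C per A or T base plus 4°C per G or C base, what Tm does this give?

Base counts: T=3, G=0, A=5, C=2
A+T = 8, G+C = 2
Tm = 2(8) + 4(2) = 16 + 8 = 24°C

24°C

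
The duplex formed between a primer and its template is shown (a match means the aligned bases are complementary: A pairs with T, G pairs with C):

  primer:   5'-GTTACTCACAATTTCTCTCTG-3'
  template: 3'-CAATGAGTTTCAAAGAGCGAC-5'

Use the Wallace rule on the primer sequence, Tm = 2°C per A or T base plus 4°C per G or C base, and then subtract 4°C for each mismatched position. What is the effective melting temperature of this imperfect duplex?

46°C

Primer base counts: A=4, T=9, G=2, C=6 → A+T=13, G+C=8
Perfect-match Tm = 2(13) + 4(8) = 26 + 32 = 58°C
Mismatches (positions where the bases are not complementary): 3 (at positions 9, 11, 18)
Effective Tm = 58 − 3×4 = 58 − 12 = 46°C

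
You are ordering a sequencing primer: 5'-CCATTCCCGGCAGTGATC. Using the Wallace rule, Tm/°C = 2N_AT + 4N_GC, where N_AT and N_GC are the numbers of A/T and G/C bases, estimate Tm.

58°C

G=4, C=7, A=3, T=4
A+T = 7, G+C = 11
Tm = 2×7 + 4×11 = 58°C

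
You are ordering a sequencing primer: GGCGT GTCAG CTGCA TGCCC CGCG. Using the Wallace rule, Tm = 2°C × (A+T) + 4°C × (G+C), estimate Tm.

G=9, C=9, A=2, T=4
A+T = 6, G+C = 18
Tm = 4·18 + 2·6 = 72 + 12 = 84°C

84°C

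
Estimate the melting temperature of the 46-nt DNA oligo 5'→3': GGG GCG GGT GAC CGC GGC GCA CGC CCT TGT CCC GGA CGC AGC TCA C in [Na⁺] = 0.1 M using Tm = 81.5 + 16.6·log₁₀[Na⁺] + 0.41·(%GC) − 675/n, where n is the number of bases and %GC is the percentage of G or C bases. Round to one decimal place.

Length n = 46. Scanning the sequence gives C=18, A=5, G=18, T=5.
G+C = 36, so %GC = 36/46 × 100 = 78.261%
Salt term: 16.6 × (-1) = -16.6
GC term: 0.41 × 78.261 = 32.087; length term: −675/46 = −14.674
Tm = 81.5 + (-16.6) + 32.087 − 14.674 = 82.313 → 82.3°C

82.3°C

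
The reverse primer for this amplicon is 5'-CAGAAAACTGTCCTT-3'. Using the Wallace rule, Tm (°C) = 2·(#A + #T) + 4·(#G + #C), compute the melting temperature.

42°C

Counting bases: C=4, T=4, G=2, A=5
AT pairs contribute 9, GC pairs contribute 6.
Tm = 4·6 + 2·9 = 24 + 18 = 42°C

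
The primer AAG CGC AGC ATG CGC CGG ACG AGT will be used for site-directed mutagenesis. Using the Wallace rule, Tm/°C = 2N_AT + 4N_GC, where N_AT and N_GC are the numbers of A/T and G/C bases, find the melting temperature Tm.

80°C

Counting bases: G=9, A=6, T=2, C=7
A+T = 8, G+C = 16
Tm = 2×8 + 4×16 = 80°C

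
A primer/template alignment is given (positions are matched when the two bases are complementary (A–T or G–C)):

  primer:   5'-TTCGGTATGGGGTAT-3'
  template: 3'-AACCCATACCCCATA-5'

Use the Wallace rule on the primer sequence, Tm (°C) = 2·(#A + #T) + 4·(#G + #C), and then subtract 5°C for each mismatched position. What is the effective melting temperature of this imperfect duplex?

Primer base counts: A=2, T=6, G=6, C=1 → A+T=8, G+C=7
Perfect-match Tm = 2(8) + 4(7) = 16 + 28 = 44°C
Mismatches (positions where the bases are not complementary): 1 (at position 3)
Effective Tm = 44 − 1×5 = 44 − 5 = 39°C

39°C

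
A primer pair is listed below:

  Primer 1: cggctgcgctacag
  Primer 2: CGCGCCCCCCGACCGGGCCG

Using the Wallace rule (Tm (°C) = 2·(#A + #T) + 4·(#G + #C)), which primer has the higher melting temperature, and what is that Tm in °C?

Primer 2, 78°C

Primer 1: A+T=4, G+C=10 → Tm = 2(4)+4(10) = 48°C
Primer 2: A+T=1, G+C=19 → Tm = 2(1)+4(19) = 78°C
48°C vs 78°C → primer 2 is higher.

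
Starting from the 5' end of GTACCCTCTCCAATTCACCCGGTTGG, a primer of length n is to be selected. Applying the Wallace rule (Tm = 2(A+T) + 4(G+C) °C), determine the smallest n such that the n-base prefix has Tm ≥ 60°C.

First 19 bases: GTACCCTCTCCAATTCACC → Tm = 58°C (< 60°C)
First 20 bases: GTACCCTCTCCAATTCACCC → Tm = 62°C (≥ 60°C)
Each additional base adds 2°C (A/T) or 4°C (G/C), so Tm is non-decreasing in n; n = 20 is the first length to reach 60°C.

n = 20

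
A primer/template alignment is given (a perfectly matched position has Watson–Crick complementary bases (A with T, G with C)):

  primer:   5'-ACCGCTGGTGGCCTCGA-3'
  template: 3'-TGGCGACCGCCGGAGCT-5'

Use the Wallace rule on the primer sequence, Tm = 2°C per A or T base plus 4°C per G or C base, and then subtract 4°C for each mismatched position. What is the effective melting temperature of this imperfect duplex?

54°C

Primer base counts: A=2, T=3, G=6, C=6 → A+T=5, G+C=12
Perfect-match Tm = 2(5) + 4(12) = 10 + 48 = 58°C
Mismatches (positions where the bases are not complementary): 1 (at position 9)
Effective Tm = 58 − 1×4 = 58 − 4 = 54°C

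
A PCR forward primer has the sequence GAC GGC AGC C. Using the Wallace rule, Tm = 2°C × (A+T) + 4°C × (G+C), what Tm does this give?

Counting bases: T=0, C=4, G=4, A=2
So N_AT = 2 and N_GC = 8.
Tm = 2×2 + 4×8 = 36°C

36°C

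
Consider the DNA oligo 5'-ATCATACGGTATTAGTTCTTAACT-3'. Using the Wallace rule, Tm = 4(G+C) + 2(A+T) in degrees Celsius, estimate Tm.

62°C

Base counts: C=4, G=3, A=7, T=10
AT pairs contribute 17, GC pairs contribute 7.
Tm = 2×17 + 4×7 = 62°C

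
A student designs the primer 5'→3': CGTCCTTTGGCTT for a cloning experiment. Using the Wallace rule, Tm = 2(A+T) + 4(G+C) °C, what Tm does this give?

C=4, A=0, T=6, G=3
AT pairs contribute 6, GC pairs contribute 7.
Tm = 2(6) + 4(7) = 12 + 28 = 40°C

40°C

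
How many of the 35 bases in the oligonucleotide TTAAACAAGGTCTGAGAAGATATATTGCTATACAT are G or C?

Counting bases: C=4, T=11, A=14, G=6
G+C = 6 + 4 = 10

10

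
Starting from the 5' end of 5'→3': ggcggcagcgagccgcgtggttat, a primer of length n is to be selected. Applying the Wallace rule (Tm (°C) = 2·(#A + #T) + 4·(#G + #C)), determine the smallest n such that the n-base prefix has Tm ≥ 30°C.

First 7 bases: GGCGGCA → Tm = 26°C (< 30°C)
First 8 bases: GGCGGCAG → Tm = 30°C (≥ 30°C)
Each additional base adds 2°C (A/T) or 4°C (G/C), so Tm is non-decreasing in n; n = 8 is the first length to reach 30°C.

n = 8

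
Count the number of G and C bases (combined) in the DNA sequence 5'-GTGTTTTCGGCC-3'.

7

Counting bases: T=5, G=4, C=3, A=0
Total G or C: 4 + 3 = 7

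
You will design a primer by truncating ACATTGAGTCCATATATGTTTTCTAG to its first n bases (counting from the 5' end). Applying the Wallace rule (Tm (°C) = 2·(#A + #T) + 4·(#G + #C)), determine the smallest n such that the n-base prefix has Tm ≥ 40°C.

First 14 bases: ACATTGAGTCCATA → Tm = 38°C (< 40°C)
First 15 bases: ACATTGAGTCCATAT → Tm = 40°C (≥ 40°C)
Since every base adds ≥2°C, Tm only increases with n, so the threshold is first crossed at n = 15.

n = 15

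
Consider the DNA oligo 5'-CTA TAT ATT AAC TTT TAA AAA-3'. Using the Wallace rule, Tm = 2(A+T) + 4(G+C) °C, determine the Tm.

Counting bases: G=0, T=9, A=10, C=2
AT pairs contribute 19, GC pairs contribute 2.
Tm = 4·2 + 2·19 = 8 + 38 = 46°C

46°C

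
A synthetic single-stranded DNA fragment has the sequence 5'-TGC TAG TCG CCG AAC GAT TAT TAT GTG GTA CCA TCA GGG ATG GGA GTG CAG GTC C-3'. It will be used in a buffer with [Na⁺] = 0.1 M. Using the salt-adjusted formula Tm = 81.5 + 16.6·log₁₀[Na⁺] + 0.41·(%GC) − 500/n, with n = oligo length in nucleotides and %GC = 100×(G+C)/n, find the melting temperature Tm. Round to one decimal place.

77.4°C

Length n = 55. Scanning the sequence gives T=14, A=12, C=11, G=18.
G+C = 29, so %GC = 29/55 × 100 = 52.727%
Salt term: 16.6 × (-1) = -16.6
GC term: 0.41 × 52.727 = 21.618; length term: −500/55 = −9.091
Tm = 81.5 + (-16.6) + 21.618 − 9.091 = 77.427 → 77.4°C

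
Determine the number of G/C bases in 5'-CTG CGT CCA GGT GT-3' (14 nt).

G=5, C=4, T=4, A=1
Total G or C: 5 + 4 = 9

9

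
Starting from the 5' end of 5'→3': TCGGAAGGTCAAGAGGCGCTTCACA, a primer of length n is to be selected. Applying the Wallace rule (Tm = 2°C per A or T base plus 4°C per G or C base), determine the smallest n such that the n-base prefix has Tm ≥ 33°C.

n = 11

First 10 bases: TCGGAAGGTC → Tm = 32°C (< 33°C)
First 11 bases: TCGGAAGGTCA → Tm = 34°C (≥ 33°C)
Since every base adds ≥2°C, Tm only increases with n, so the threshold is first crossed at n = 11.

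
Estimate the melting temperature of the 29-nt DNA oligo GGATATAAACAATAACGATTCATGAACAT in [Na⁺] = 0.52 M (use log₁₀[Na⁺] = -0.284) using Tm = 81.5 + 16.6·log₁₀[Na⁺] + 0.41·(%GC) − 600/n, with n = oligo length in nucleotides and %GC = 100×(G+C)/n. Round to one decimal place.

67.4°C

Length n = 29. Base counts: G=4, A=14, T=7, C=4
G+C = 8, so %GC = 8/29 × 100 = 27.586%
Salt term: 16.6 × (-0.284) = -4.714
GC term: 0.41 × 27.586 = 11.31; length term: −600/29 = −20.69
Tm = 81.5 + (-4.714) + 11.31 − 20.69 = 67.406 → 67.4°C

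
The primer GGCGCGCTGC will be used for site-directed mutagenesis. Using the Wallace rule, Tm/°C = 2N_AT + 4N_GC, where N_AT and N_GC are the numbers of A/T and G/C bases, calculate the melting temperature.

38°C

Scanning the sequence gives C=4, A=0, G=5, T=1.
A+T = 1, G+C = 9
Tm = 2×1 + 4×9 = 38°C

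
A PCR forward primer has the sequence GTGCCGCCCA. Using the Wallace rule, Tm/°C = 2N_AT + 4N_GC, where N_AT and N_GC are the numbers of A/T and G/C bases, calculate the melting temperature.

Base counts: G=3, T=1, C=5, A=1
So N_AT = 2 and N_GC = 8.
Tm = 2(2) + 4(8) = 4 + 32 = 36°C

36°C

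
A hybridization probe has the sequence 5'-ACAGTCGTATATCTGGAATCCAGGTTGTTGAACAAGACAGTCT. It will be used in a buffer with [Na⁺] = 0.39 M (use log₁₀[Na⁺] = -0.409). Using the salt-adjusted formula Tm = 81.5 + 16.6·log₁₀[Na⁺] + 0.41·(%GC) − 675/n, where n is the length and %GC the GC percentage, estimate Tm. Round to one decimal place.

76.2°C

Length n = 43. C=8, T=12, G=10, A=13
G+C = 18, so %GC = 18/43 × 100 = 41.86%
Salt term: 16.6 × (-0.409) = -6.789
GC term: 0.41 × 41.86 = 17.163; length term: −675/43 = −15.698
Tm = 81.5 + (-6.789) + 17.163 − 15.698 = 76.176 → 76.2°C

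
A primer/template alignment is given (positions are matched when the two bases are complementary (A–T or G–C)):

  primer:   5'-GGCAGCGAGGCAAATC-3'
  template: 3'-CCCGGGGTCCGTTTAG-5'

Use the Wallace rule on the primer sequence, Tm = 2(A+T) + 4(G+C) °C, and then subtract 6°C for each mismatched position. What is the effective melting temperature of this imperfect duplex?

Primer base counts: A=5, T=1, G=6, C=4 → A+T=6, G+C=10
Perfect-match Tm = 2(6) + 4(10) = 12 + 40 = 52°C
Mismatches (positions where the bases are not complementary): 4 (at positions 3, 4, 5, 7)
Effective Tm = 52 − 4×6 = 52 − 24 = 28°C

28°C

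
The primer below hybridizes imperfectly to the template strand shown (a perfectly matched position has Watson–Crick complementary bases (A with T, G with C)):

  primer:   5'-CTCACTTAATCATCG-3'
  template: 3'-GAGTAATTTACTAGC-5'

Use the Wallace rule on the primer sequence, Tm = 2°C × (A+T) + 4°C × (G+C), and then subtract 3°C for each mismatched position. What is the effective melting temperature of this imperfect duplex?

33°C

Primer base counts: A=4, T=5, G=1, C=5 → A+T=9, G+C=6
Perfect-match Tm = 2(9) + 4(6) = 18 + 24 = 42°C
Mismatches (positions where the bases are not complementary): 3 (at positions 5, 7, 11)
Effective Tm = 42 − 3×3 = 42 − 9 = 33°C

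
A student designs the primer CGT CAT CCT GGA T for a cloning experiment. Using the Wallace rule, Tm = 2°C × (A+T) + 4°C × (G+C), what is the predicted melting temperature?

40°C

Counting bases: C=4, T=4, G=3, A=2
A+T = 6, G+C = 7
Tm = 2(6) + 4(7) = 12 + 28 = 40°C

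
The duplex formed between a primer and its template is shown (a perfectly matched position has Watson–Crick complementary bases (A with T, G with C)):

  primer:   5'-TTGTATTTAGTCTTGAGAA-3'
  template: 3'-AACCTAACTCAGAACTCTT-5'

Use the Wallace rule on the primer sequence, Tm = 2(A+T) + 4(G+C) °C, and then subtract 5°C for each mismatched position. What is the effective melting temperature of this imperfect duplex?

Primer base counts: A=5, T=9, G=4, C=1 → A+T=14, G+C=5
Perfect-match Tm = 2(14) + 4(5) = 28 + 20 = 48°C
Mismatches (positions where the bases are not complementary): 2 (at positions 4, 8)
Effective Tm = 48 − 2×5 = 48 − 10 = 38°C

38°C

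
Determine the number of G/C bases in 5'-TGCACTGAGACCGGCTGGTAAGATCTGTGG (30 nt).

17

G=11, A=6, T=7, C=6
Total G or C: 11 + 6 = 17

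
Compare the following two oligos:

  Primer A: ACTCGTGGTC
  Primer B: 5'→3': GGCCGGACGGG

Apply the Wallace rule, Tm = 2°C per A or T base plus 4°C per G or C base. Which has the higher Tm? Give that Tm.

Primer B, 42°C

Primer A: A+T=4, G+C=6 → Tm = 2(4)+4(6) = 32°C
Primer B: A+T=1, G+C=10 → Tm = 2(1)+4(10) = 42°C
32°C vs 42°C → primer B is higher.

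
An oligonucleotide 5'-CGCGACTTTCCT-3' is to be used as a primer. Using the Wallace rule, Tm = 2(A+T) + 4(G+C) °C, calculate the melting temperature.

38°C

Base counts: C=5, A=1, G=2, T=4
AT pairs contribute 5, GC pairs contribute 7.
Tm = 4·7 + 2·5 = 28 + 10 = 38°C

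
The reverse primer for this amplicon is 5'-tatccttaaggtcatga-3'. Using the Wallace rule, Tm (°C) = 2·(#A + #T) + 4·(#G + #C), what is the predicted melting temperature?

T=6, C=3, A=5, G=3
So N_AT = 11 and N_GC = 6.
Tm = 2×11 + 4×6 = 46°C

46°C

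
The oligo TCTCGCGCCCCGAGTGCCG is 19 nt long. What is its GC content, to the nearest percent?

Base counts: C=9, T=3, A=1, G=6
G+C = 6 + 9 = 15 out of 19 bases
%GC = 15/19 × 100 = 78.95% ≈ 79%

79%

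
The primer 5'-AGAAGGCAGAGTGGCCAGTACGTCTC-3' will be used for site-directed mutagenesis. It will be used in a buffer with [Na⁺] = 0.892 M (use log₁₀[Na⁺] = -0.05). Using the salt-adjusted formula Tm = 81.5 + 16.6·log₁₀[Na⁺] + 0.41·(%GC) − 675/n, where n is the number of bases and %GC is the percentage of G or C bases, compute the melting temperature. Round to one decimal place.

Length n = 26. Base counts: C=6, T=4, G=9, A=7
G+C = 15, so %GC = 15/26 × 100 = 57.692%
Salt term: 16.6 × (-0.05) = -0.83
GC term: 0.41 × 57.692 = 23.654; length term: −675/26 = −25.962
Tm = 81.5 + (-0.83) + 23.654 − 25.962 = 78.362 → 78.4°C

78.4°C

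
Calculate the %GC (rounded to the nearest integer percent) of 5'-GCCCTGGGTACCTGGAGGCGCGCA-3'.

Scanning the sequence gives C=8, G=10, T=3, A=3.
G+C = 10 + 8 = 18 out of 24 bases
%GC = 18/24 × 100 = 75% ≈ 75%

75%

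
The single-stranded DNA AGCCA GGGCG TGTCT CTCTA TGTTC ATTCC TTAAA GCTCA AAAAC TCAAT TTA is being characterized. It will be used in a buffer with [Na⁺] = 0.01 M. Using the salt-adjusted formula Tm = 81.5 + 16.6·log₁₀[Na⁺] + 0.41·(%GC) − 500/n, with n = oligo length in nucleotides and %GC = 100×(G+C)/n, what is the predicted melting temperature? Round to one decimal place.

Length n = 53. Counting bases: C=13, T=17, A=15, G=8
G+C = 21, so %GC = 21/53 × 100 = 39.623%
Salt term: 16.6 × (-2) = -33.2
GC term: 0.41 × 39.623 = 16.245; length term: −500/53 = −9.434
Tm = 81.5 + (-33.2) + 16.245 − 9.434 = 55.111 → 55.1°C

55.1°C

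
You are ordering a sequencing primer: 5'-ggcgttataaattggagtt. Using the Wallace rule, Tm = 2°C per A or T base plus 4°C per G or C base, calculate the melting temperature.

Counting bases: G=6, A=5, T=7, C=1
A+T = 12, G+C = 7
Tm = 4·7 + 2·12 = 28 + 24 = 52°C

52°C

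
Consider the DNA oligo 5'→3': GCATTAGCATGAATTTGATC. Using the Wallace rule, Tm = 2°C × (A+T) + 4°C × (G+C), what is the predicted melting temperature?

C=3, G=4, T=7, A=6
So N_AT = 13 and N_GC = 7.
Tm = 2(13) + 4(7) = 26 + 28 = 54°C

54°C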